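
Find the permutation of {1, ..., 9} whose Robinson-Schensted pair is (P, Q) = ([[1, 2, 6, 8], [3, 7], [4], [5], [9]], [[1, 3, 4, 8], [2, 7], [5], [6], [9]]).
9 1 5 7 4 3 6 8 2

Reverse the RSK construction: for i from n down to 1, find the cell of Q containing i, remove the entry at that cell from P, and reverse-bump it up through P; the value ejected from row 1 is w(i).

Step i=9: Q has 9 at row 5, column 1; remove 9 from row 5 of P and reverse-bump: 9 enters row 4 and ejects 5; 5 enters row 3 and ejects 4; 4 enters row 2 and ejects 3; 3 enters row 1 and ejects 2. So w(9) = 2. P is now [[1, 3, 6, 8], [4, 7], [5], [9]].
Step i=8: Q has 8 at row 1, column 4; remove that cell from P, ejecting 8. So w(8) = 8. P is now [[1, 3, 6], [4, 7], [5], [9]].
Step i=7: Q has 7 at row 2, column 2; remove 7 from row 2 of P and reverse-bump: 7 enters row 1 and ejects 6. So w(7) = 6. P is now [[1, 3, 7], [4], [5], [9]].
Step i=6: Q has 6 at row 4, column 1; remove 9 from row 4 of P and reverse-bump: 9 enters row 3 and ejects 5; 5 enters row 2 and ejects 4; 4 enters row 1 and ejects 3. So w(6) = 3. P is now [[1, 4, 7], [5], [9]].
Step i=5: Q has 5 at row 3, column 1; remove 9 from row 3 of P and reverse-bump: 9 enters row 2 and ejects 5; 5 enters row 1 and ejects 4. So w(5) = 4. P is now [[1, 5, 7], [9]].
Step i=4: Q has 4 at row 1, column 3; remove that cell from P, ejecting 7. So w(4) = 7. P is now [[1, 5], [9]].
Step i=3: Q has 3 at row 1, column 2; remove that cell from P, ejecting 5. So w(3) = 5. P is now [[1], [9]].
Step i=2: Q has 2 at row 2, column 1; remove 9 from row 2 of P and reverse-bump: 9 enters row 1 and ejects 1. So w(2) = 1. P is now [[9]].
Step i=1: Q has 1 at row 1, column 1; remove that cell from P, ejecting 9. So w(1) = 9. P is now [].

So w = 9 1 5 7 4 3 6 8 2.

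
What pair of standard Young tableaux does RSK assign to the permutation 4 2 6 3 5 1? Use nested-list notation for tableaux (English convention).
P = [[1, 3, 5], [2, 6], [4]], Q = [[1, 3, 5], [2, 4], [6]]

Insert each entry of the permutation into P by Schensted row insertion, recording in Q the position of each new cell.

Insert 4: appended to row 1. P = [[4]], Q = [[1]].
Insert 2: 2 bumps 4 from row 1; 4 starts row 2. P = [[2], [4]], Q = [[1], [2]].
Insert 6: appended to row 1. P = [[2, 6], [4]], Q = [[1, 3], [2]].
Insert 3: 3 bumps 6 from row 1; 6 appends to row 2. P = [[2, 3], [4, 6]], Q = [[1, 3], [2, 4]].
Insert 5: appended to row 1. P = [[2, 3, 5], [4, 6]], Q = [[1, 3, 5], [2, 4]].
Insert 1: 1 bumps 2 from row 1; 2 bumps 4 from row 2; 4 starts row 3. P = [[1, 3, 5], [2, 6], [4]], Q = [[1, 3, 5], [2, 4], [6]].

So P = [[1, 3, 5], [2, 6], [4]], Q = [[1, 3, 5], [2, 4], [6]].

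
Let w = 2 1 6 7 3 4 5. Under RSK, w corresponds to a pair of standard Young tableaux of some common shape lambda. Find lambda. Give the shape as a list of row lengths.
[4, 3]

Row-insert each entry into an empty tableau.

After inserting 2: P = [[2]].
After inserting 1: P = [[1], [2]].
After inserting 6: P = [[1, 6], [2]].
After inserting 7: P = [[1, 6, 7], [2]].
After inserting 3: P = [[1, 3, 7], [2, 6]].
After inserting 4: P = [[1, 3, 4], [2, 6, 7]].
After inserting 5: P = [[1, 3, 4, 5], [2, 6, 7]].

The final insertion tableau P = [[1, 3, 4, 5], [2, 6, 7]] has shape [4, 3].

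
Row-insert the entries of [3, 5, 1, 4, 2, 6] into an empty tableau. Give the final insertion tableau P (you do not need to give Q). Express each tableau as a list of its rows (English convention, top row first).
P = [[1, 2, 6], [3, 4], [5]]

Insert 3: appended to row 1. P = [[3]].
Insert 5: appended to row 1. P = [[3, 5]].
Insert 1: 1 bumps 3 from row 1; 3 starts row 2. P = [[1, 5], [3]].
Insert 4: 4 bumps 5 from row 1; 5 appends to row 2. P = [[1, 4], [3, 5]].
Insert 2: 2 bumps 4 from row 1; 4 bumps 5 from row 2; 5 starts row 3. P = [[1, 2], [3, 4], [5]].
Insert 6: appended to row 1. P = [[1, 2, 6], [3, 4], [5]].

So P = [[1, 2, 6], [3, 4], [5]].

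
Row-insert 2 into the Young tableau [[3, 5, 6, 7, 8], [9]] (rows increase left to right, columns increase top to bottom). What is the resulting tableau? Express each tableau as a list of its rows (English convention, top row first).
In row 1, 2 replaces 3 (the leftmost entry greater than 2); 3 is bumped to row 2. In row 2, 3 replaces 9 (the leftmost entry greater than 3); 9 is bumped to row 3. 9 starts a new row 3. The new tableau is [[2, 5, 6, 7, 8], [3], [9]].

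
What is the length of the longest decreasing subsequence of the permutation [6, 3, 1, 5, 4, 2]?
4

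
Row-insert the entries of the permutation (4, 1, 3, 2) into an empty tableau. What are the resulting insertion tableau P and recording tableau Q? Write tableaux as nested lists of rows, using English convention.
Insert each entry of the permutation into P by Schensted row insertion, recording in Q the position of each new cell.

Insert 4: appended to row 1. P = [[4]].
Insert 1: 1 bumps 4 from row 1; 4 starts row 2. P = [[1], [4]].
Insert 3: appended to row 1. P = [[1, 3], [4]].
Insert 2: 2 bumps 3 from row 1; 3 bumps 4 from row 2; 4 starts row 3. P = [[1, 2], [3], [4]].

So P = [[1, 2], [3], [4]], Q = [[1, 3], [2], [4]].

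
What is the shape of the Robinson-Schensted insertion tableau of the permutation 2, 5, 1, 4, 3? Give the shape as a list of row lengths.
[2, 2, 1]

Row-insert each entry into an empty tableau.

After inserting 2: P = [[2]].
After inserting 5: P = [[2, 5]].
After inserting 1: P = [[1, 5], [2]].
After inserting 4: P = [[1, 4], [2, 5]].
After inserting 3: P = [[1, 3], [2, 4], [5]].

The final insertion tableau P = [[1, 3], [2, 4], [5]] has shape [2, 2, 1].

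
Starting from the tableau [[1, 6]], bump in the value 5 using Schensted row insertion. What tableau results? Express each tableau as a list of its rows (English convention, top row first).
[[1, 5], [6]]

In row 1, 5 replaces 6 (the leftmost entry greater than 5); 6 is bumped to row 2. 6 starts a new row 2. The new tableau is [[1, 5], [6]].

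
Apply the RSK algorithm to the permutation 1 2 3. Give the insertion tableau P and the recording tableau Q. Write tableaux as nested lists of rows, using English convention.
Insert each entry of the permutation into P by Schensted row insertion, recording in Q the position of each new cell.

Insert 1: appended to row 1. P = [[1]].
Insert 2: appended to row 1. P = [[1, 2]].
Insert 3: appended to row 1. P = [[1, 2, 3]].

So P = [[1, 2, 3]], Q = [[1, 2, 3]].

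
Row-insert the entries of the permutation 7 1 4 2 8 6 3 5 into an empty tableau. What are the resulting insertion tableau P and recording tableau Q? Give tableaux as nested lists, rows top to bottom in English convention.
Insert each entry of the permutation into P by Schensted row insertion, recording in Q the position of each new cell.

Insert 7: appended to row 1. P = [[7]].
Insert 1: 1 bumps 7 from row 1; 7 starts row 2. P = [[1], [7]].
Insert 4: appended to row 1. P = [[1, 4], [7]].
Insert 2: 2 bumps 4 from row 1; 4 bumps 7 from row 2; 7 starts row 3. P = [[1, 2], [4], [7]].
Insert 8: appended to row 1. P = [[1, 2, 8], [4], [7]].
Insert 6: 6 bumps 8 from row 1; 8 appends to row 2. P = [[1, 2, 6], [4, 8], [7]].
Insert 3: 3 bumps 6 from row 1; 6 bumps 8 from row 2; 8 appends to row 3. P = [[1, 2, 3], [4, 6], [7, 8]].
Insert 5: appended to row 1. P = [[1, 2, 3, 5], [4, 6], [7, 8]].

So P = [[1, 2, 3, 5], [4, 6], [7, 8]], Q = [[1, 3, 5, 8], [2, 6], [4, 7]].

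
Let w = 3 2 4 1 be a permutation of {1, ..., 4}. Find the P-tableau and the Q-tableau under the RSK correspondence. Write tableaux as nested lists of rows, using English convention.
Insert each entry of the permutation into P by Schensted row insertion, recording in Q the position of each new cell.

Insert 3: appended to row 1. P = [[3]].
Insert 2: 2 bumps 3 from row 1; 3 starts row 2. P = [[2], [3]].
Insert 4: appended to row 1. P = [[2, 4], [3]].
Insert 1: 1 bumps 2 from row 1; 2 bumps 3 from row 2; 3 starts row 3. P = [[1, 4], [2], [3]].

So P = [[1, 4], [2], [3]], Q = [[1, 3], [2], [4]].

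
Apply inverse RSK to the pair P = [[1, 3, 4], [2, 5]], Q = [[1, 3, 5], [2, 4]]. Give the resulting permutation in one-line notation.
2 1 5 3 4

Reverse the RSK construction: for i from n down to 1, find the cell of Q containing i, remove the entry at that cell from P, and reverse-bump it up through P; the value ejected from row 1 is w(i).

Step i=5: Q has 5 at row 1, column 3; remove that cell from P, ejecting 4. So w(5) = 4. P is now [[1, 3], [2, 5]].
Step i=4: Q has 4 at row 2, column 2; remove 5 from row 2 of P and reverse-bump: 5 enters row 1 and ejects 3. So w(4) = 3. P is now [[1, 5], [2]].
Step i=3: Q has 3 at row 1, column 2; remove that cell from P, ejecting 5. So w(3) = 5. P is now [[1], [2]].
Step i=2: Q has 2 at row 2, column 1; remove 2 from row 2 of P and reverse-bump: 2 enters row 1 and ejects 1. So w(2) = 1. P is now [[2]].
Step i=1: Q has 1 at row 1, column 1; remove that cell from P, ejecting 2. So w(1) = 2. P is now [].

So w = 2 1 5 3 4.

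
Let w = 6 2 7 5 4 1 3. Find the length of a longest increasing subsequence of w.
2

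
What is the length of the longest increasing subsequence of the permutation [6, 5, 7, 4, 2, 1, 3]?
2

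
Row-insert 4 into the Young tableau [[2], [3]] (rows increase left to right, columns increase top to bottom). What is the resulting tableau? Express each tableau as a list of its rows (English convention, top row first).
4 is larger than every entry of row 1, so it is appended to row 1. The new tableau is [[2, 4], [3]].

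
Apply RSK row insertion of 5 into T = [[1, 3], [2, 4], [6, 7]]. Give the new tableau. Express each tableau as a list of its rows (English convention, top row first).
[[1, 3, 5], [2, 4], [6, 7]]

5 is larger than every entry of row 1, so it is appended to row 1. The new tableau is [[1, 3, 5], [2, 4], [6, 7]].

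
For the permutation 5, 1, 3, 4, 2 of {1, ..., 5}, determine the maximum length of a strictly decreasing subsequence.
3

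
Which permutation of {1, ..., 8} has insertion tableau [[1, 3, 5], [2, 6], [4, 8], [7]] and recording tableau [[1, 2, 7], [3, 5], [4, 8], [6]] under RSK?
Reverse RSK: for i = n, n-1, ..., 1, locate i in Q, remove the corresponding corner cell from P, and reverse-bump its entry up through P; the value ejected from row 1 is w(i).

So w = 7 8 4 2 3 1 6 5.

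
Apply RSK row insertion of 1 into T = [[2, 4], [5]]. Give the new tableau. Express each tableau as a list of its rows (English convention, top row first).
[[1, 4], [2], [5]]

In row 1, 1 replaces 2 (the leftmost entry greater than 1); 2 is bumped to row 2. In row 2, 2 replaces 5 (the leftmost entry greater than 2); 5 is bumped to row 3. 5 starts a new row 3. The new tableau is [[1, 4], [2], [5]].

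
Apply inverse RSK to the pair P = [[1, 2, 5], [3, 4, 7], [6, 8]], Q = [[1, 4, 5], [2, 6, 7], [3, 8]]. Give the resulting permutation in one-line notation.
6 3 1 4 8 2 7 5

Reverse RSK: for i = n, n-1, ..., 1, locate i in Q, remove the corresponding corner cell from P, and reverse-bump its entry up through P; the value ejected from row 1 is w(i).

So w = 6 3 1 4 8 2 7 5.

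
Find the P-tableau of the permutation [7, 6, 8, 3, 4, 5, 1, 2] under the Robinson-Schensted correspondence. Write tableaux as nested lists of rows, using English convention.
P = [[1, 2, 5], [3, 4], [6, 8], [7]]

Insert 7: appended to row 1. P = [[7]].
Insert 6: 6 bumps 7 from row 1; 7 starts row 2. P = [[6], [7]].
Insert 8: appended to row 1. P = [[6, 8], [7]].
Insert 3: 3 bumps 6 from row 1; 6 bumps 7 from row 2; 7 starts row 3. P = [[3, 8], [6], [7]].
Insert 4: 4 bumps 8 from row 1; 8 appends to row 2. P = [[3, 4], [6, 8], [7]].
Insert 5: appended to row 1. P = [[3, 4, 5], [6, 8], [7]].
Insert 1: 1 bumps 3 from row 1; 3 bumps 6 from row 2; 6 bumps 7 from row 3; 7 starts row 4. P = [[1, 4, 5], [3, 8], [6], [7]].
Insert 2: 2 bumps 4 from row 1; 4 bumps 8 from row 2; 8 appends to row 3. P = [[1, 2, 5], [3, 4], [6, 8], [7]].

So P = [[1, 2, 5], [3, 4], [6, 8], [7]].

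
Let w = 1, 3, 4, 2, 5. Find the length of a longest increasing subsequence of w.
4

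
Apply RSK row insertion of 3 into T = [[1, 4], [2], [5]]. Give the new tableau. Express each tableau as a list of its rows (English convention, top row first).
In row 1, 3 replaces 4 (the leftmost entry greater than 3); 4 is bumped to row 2. 4 is appended to row 2. The new tableau is [[1, 3], [2, 4], [5]].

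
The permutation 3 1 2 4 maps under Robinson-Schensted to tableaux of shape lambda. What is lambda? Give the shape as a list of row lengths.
[3, 1]

Row-insert each entry into an empty tableau.

After inserting 3: P = [[3]].
After inserting 1: P = [[1], [3]].
After inserting 2: P = [[1, 2], [3]].
After inserting 4: P = [[1, 2, 4], [3]].

The final insertion tableau P = [[1, 2, 4], [3]] has shape [3, 1].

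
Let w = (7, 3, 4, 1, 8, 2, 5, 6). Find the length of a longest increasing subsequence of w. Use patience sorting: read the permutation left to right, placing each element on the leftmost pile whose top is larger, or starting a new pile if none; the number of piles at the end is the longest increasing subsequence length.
4

7: new pile. tops = [7]
3: onto pile 1 (replacing 7). tops = [3]
4: new pile. tops = [3, 4]
1: onto pile 1 (replacing 3). tops = [1, 4]
8: new pile. tops = [1, 4, 8]
2: onto pile 2 (replacing 4). tops = [1, 2, 8]
5: onto pile 3 (replacing 8). tops = [1, 2, 5]
6: new pile. tops = [1, 2, 5, 6]

4 piles, so the longest increasing subsequence has length 4.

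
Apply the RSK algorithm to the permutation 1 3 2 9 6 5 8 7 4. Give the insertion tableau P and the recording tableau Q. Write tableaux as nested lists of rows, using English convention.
Insert each entry of the permutation into P by Schensted row insertion, recording in Q the position of each new cell.

Insert 1: appended to row 1. P = [[1]], Q = [[1]].
Insert 3: appended to row 1. P = [[1, 3]], Q = [[1, 2]].
Insert 2: 2 bumps 3 from row 1; 3 starts row 2. P = [[1, 2], [3]], Q = [[1, 2], [3]].
Insert 9: appended to row 1. P = [[1, 2, 9], [3]], Q = [[1, 2, 4], [3]].
Insert 6: 6 bumps 9 from row 1; 9 appends to row 2. P = [[1, 2, 6], [3, 9]], Q = [[1, 2, 4], [3, 5]].
Insert 5: 5 bumps 6 from row 1; 6 bumps 9 from row 2; 9 starts row 3. P = [[1, 2, 5], [3, 6], [9]], Q = [[1, 2, 4], [3, 5], [6]].
Insert 8: appended to row 1. P = [[1, 2, 5, 8], [3, 6], [9]], Q = [[1, 2, 4, 7], [3, 5], [6]].
Insert 7: 7 bumps 8 from row 1; 8 appends to row 2. P = [[1, 2, 5, 7], [3, 6, 8], [9]], Q = [[1, 2, 4, 7], [3, 5, 8], [6]].
Insert 4: 4 bumps 5 from row 1; 5 bumps 6 from row 2; 6 bumps 9 from row 3; 9 starts row 4. P = [[1, 2, 4, 7], [3, 5, 8], [6], [9]], Q = [[1, 2, 4, 7], [3, 5, 8], [6], [9]].

So P = [[1, 2, 4, 7], [3, 5, 8], [6], [9]], Q = [[1, 2, 4, 7], [3, 5, 8], [6], [9]].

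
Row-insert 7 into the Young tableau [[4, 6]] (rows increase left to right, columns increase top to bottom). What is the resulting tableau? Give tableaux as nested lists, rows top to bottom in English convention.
[[4, 6, 7]]

7 is larger than every entry of row 1, so it is appended to row 1. The new tableau is [[4, 6, 7]].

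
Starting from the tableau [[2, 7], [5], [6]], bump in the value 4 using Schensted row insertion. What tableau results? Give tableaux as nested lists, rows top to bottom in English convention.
[[2, 4], [5, 7], [6]]

In row 1, 4 replaces 7 (the leftmost entry greater than 4); 7 is bumped to row 2. 7 is appended to row 2. The new tableau is [[2, 4], [5, 7], [6]].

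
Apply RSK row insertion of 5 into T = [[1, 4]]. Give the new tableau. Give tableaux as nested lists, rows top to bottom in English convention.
[[1, 4, 5]]

5 is larger than every entry of row 1, so it is appended to row 1. The new tableau is [[1, 4, 5]].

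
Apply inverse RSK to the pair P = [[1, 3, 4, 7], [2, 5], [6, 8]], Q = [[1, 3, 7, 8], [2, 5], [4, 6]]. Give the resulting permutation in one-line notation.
6 2 8 1 5 3 4 7

Reverse RSK: for i = n, n-1, ..., 1, locate i in Q, remove the corresponding corner cell from P, and reverse-bump its entry up through P; the value ejected from row 1 is w(i).

So w = 6 2 8 1 5 3 4 7.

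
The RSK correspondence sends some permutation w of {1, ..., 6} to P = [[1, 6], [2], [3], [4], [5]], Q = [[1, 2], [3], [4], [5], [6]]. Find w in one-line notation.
Reverse the RSK construction: for i from n down to 1, find the cell of Q containing i, remove the entry at that cell from P, and reverse-bump it up through P; the value ejected from row 1 is w(i).

Step i=6: Q has 6 at row 5, column 1; remove 5 from row 5 of P and reverse-bump: 5 enters row 4 and ejects 4; 4 enters row 3 and ejects 3; 3 enters row 2 and ejects 2; 2 enters row 1 and ejects 1. So w(6) = 1. P is now [[2, 6], [3], [4], [5]].
Step i=5: Q has 5 at row 4, column 1; remove 5 from row 4 of P and reverse-bump: 5 enters row 3 and ejects 4; 4 enters row 2 and ejects 3; 3 enters row 1 and ejects 2. So w(5) = 2. P is now [[3, 6], [4], [5]].
Step i=4: Q has 4 at row 3, column 1; remove 5 from row 3 of P and reverse-bump: 5 enters row 2 and ejects 4; 4 enters row 1 and ejects 3. So w(4) = 3. P is now [[4, 6], [5]].
Step i=3: Q has 3 at row 2, column 1; remove 5 from row 2 of P and reverse-bump: 5 enters row 1 and ejects 4. So w(3) = 4. P is now [[5, 6]].
Step i=2: Q has 2 at row 1, column 2; remove that cell from P, ejecting 6. So w(2) = 6. P is now [[5]].
Step i=1: Q has 1 at row 1, column 1; remove that cell from P, ejecting 5. So w(1) = 5. P is now [].

So w = 5 6 4 3 2 1.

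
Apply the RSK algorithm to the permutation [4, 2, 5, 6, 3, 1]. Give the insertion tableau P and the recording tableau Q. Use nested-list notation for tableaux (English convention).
P = [[1, 3, 6], [2, 5], [4]], Q = [[1, 3, 4], [2, 5], [6]]

Insert each entry of the permutation into P by Schensted row insertion, recording in Q the position of each new cell.

Insert 4: appended to row 1. P = [[4]].
Insert 2: 2 bumps 4 from row 1; 4 starts row 2. P = [[2], [4]].
Insert 5: appended to row 1. P = [[2, 5], [4]].
Insert 6: appended to row 1. P = [[2, 5, 6], [4]].
Insert 3: 3 bumps 5 from row 1; 5 appends to row 2. P = [[2, 3, 6], [4, 5]].
Insert 1: 1 bumps 2 from row 1; 2 bumps 4 from row 2; 4 starts row 3. P = [[1, 3, 6], [2, 5], [4]].

So P = [[1, 3, 6], [2, 5], [4]], Q = [[1, 3, 4], [2, 5], [6]].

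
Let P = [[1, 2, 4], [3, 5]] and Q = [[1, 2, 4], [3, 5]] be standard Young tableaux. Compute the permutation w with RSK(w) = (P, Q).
1 3 2 5 4

Reverse the RSK construction: for i from n down to 1, find the cell of Q containing i, remove the entry at that cell from P, and reverse-bump it up through P; the value ejected from row 1 is w(i).

Step i=5: Q has 5 at row 2, column 2; remove 5 from row 2 of P and reverse-bump: 5 enters row 1 and ejects 4. So w(5) = 4. P is now [[1, 2, 5], [3]].
Step i=4: Q has 4 at row 1, column 3; remove that cell from P, ejecting 5. So w(4) = 5. P is now [[1, 2], [3]].
Step i=3: Q has 3 at row 2, column 1; remove 3 from row 2 of P and reverse-bump: 3 enters row 1 and ejects 2. So w(3) = 2. P is now [[1, 3]].
Step i=2: Q has 2 at row 1, column 2; remove that cell from P, ejecting 3. So w(2) = 3. P is now [[1]].
Step i=1: Q has 1 at row 1, column 1; remove that cell from P, ejecting 1. So w(1) = 1. P is now [].

So w = 1 3 2 5 4.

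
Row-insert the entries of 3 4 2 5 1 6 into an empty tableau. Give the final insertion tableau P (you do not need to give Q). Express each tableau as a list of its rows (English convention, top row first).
After inserting 3: P = [[3]].
After inserting 4: P = [[3, 4]].
After inserting 2: P = [[2, 4], [3]].
After inserting 5: P = [[2, 4, 5], [3]].
After inserting 1: P = [[1, 4, 5], [2], [3]].
After inserting 6: P = [[1, 4, 5, 6], [2], [3]].

So P = [[1, 4, 5, 6], [2], [3]].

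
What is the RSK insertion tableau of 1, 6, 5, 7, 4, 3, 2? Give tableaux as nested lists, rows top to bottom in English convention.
Insert 1: appended to row 1. P = [[1]].
Insert 6: appended to row 1. P = [[1, 6]].
Insert 5: 5 bumps 6 from row 1; 6 starts row 2. P = [[1, 5], [6]].
Insert 7: appended to row 1. P = [[1, 5, 7], [6]].
Insert 4: 4 bumps 5 from row 1; 5 bumps 6 from row 2; 6 starts row 3. P = [[1, 4, 7], [5], [6]].
Insert 3: 3 bumps 4 from row 1; 4 bumps 5 from row 2; 5 bumps 6 from row 3; 6 starts row 4. P = [[1, 3, 7], [4], [5], [6]].
Insert 2: 2 bumps 3 from row 1; 3 bumps 4 from row 2; 4 bumps 5 from row 3; 5 bumps 6 from row 4; 6 starts row 5. P = [[1, 2, 7], [3], [4], [5], [6]].

So P = [[1, 2, 7], [3], [4], [5], [6]].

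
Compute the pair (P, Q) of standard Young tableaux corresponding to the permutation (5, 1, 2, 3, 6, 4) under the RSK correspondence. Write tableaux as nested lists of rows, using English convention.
P = [[1, 2, 3, 4], [5, 6]], Q = [[1, 3, 4, 5], [2, 6]]

Insert each entry of the permutation into P by Schensted row insertion, recording in Q the position of each new cell.

After inserting 5: P = [[5]].
After inserting 1: P = [[1], [5]].
After inserting 2: P = [[1, 2], [5]].
After inserting 3: P = [[1, 2, 3], [5]].
After inserting 6: P = [[1, 2, 3, 6], [5]].
After inserting 4: P = [[1, 2, 3, 4], [5, 6]].

So P = [[1, 2, 3, 4], [5, 6]], Q = [[1, 3, 4, 5], [2, 6]].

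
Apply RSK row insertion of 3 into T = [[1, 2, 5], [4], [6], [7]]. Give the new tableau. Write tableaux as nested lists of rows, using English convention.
In row 1, 3 replaces 5 (the leftmost entry greater than 3); 5 is bumped to row 2. 5 is appended to row 2. The new tableau is [[1, 2, 3], [4, 5], [6], [7]].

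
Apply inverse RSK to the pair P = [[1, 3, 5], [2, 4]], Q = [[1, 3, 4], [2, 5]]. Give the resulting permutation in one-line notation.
2 1 4 5 3

Reverse RSK: for i = n, n-1, ..., 1, locate i in Q, remove the corresponding corner cell from P, and reverse-bump its entry up through P; the value ejected from row 1 is w(i).

So w = 2 1 4 5 3.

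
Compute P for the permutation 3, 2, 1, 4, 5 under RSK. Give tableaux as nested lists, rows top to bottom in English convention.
Insert 3: appended to row 1. P = [[3]].
Insert 2: 2 bumps 3 from row 1; 3 starts row 2. P = [[2], [3]].
Insert 1: 1 bumps 2 from row 1; 2 bumps 3 from row 2; 3 starts row 3. P = [[1], [2], [3]].
Insert 4: appended to row 1. P = [[1, 4], [2], [3]].
Insert 5: appended to row 1. P = [[1, 4, 5], [2], [3]].

So P = [[1, 4, 5], [2], [3]].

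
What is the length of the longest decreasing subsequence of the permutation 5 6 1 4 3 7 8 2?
4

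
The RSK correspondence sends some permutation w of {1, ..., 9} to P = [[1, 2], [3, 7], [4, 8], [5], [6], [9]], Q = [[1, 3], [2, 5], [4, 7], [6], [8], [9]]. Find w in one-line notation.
Reverse the RSK construction: for i from n down to 1, find the cell of Q containing i, remove the entry at that cell from P, and reverse-bump it up through P; the value ejected from row 1 is w(i).

Step i=9: Q has 9 at row 6, column 1; remove 9 from row 6 of P and reverse-bump: 9 enters row 5 and ejects 6; 6 enters row 4 and ejects 5; 5 enters row 3 and ejects 4; 4 enters row 2 and ejects 3; 3 enters row 1 and ejects 2. So w(9) = 2. P is now [[1, 3], [4, 7], [5, 8], [6], [9]].
Step i=8: Q has 8 at row 5, column 1; remove 9 from row 5 of P and reverse-bump: 9 enters row 4 and ejects 6; 6 enters row 3 and ejects 5; 5 enters row 2 and ejects 4; 4 enters row 1 and ejects 3. So w(8) = 3. P is now [[1, 4], [5, 7], [6, 8], [9]].
Step i=7: Q has 7 at row 3, column 2; remove 8 from row 3 of P and reverse-bump: 8 enters row 2 and ejects 7; 7 enters row 1 and ejects 4. So w(7) = 4. P is now [[1, 7], [5, 8], [6], [9]].
Step i=6: Q has 6 at row 4, column 1; remove 9 from row 4 of P and reverse-bump: 9 enters row 3 and ejects 6; 6 enters row 2 and ejects 5; 5 enters row 1 and ejects 1. So w(6) = 1. P is now [[5, 7], [6, 8], [9]].
Step i=5: Q has 5 at row 2, column 2; remove 8 from row 2 of P and reverse-bump: 8 enters row 1 and ejects 7. So w(5) = 7. P is now [[5, 8], [6], [9]].
Step i=4: Q has 4 at row 3, column 1; remove 9 from row 3 of P and reverse-bump: 9 enters row 2 and ejects 6; 6 enters row 1 and ejects 5. So w(4) = 5. P is now [[6, 8], [9]].
Step i=3: Q has 3 at row 1, column 2; remove that cell from P, ejecting 8. So w(3) = 8. P is now [[6], [9]].
Step i=2: Q has 2 at row 2, column 1; remove 9 from row 2 of P and reverse-bump: 9 enters row 1 and ejects 6. So w(2) = 6. P is now [[9]].
Step i=1: Q has 1 at row 1, column 1; remove that cell from P, ejecting 9. So w(1) = 9. P is now [].

So w = 9 6 8 5 7 1 4 3 2.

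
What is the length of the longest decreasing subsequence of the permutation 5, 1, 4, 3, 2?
4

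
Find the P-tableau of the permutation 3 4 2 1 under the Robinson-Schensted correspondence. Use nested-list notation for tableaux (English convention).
P = [[1, 4], [2], [3]]

Insert 3: appended to row 1. P = [[3]].
Insert 4: appended to row 1. P = [[3, 4]].
Insert 2: 2 bumps 3 from row 1; 3 starts row 2. P = [[2, 4], [3]].
Insert 1: 1 bumps 2 from row 1; 2 bumps 3 from row 2; 3 starts row 3. P = [[1, 4], [2], [3]].

So P = [[1, 4], [2], [3]].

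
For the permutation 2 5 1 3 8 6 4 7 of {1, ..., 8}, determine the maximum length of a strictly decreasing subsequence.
3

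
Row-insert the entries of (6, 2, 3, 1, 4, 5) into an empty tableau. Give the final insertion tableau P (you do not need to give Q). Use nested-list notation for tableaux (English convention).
Insert 6: appended to row 1. P = [[6]].
Insert 2: 2 bumps 6 from row 1; 6 starts row 2. P = [[2], [6]].
Insert 3: appended to row 1. P = [[2, 3], [6]].
Insert 1: 1 bumps 2 from row 1; 2 bumps 6 from row 2; 6 starts row 3. P = [[1, 3], [2], [6]].
Insert 4: appended to row 1. P = [[1, 3, 4], [2], [6]].
Insert 5: appended to row 1. P = [[1, 3, 4, 5], [2], [6]].

So P = [[1, 3, 4, 5], [2], [6]].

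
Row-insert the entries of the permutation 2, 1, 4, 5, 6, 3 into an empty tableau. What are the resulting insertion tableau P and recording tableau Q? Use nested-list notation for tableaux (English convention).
Insert each entry of the permutation into P by Schensted row insertion, recording in Q the position of each new cell.

Insert 2: appended to row 1. P = [[2]].
Insert 1: 1 bumps 2 from row 1; 2 starts row 2. P = [[1], [2]].
Insert 4: appended to row 1. P = [[1, 4], [2]].
Insert 5: appended to row 1. P = [[1, 4, 5], [2]].
Insert 6: appended to row 1. P = [[1, 4, 5, 6], [2]].
Insert 3: 3 bumps 4 from row 1; 4 appends to row 2. P = [[1, 3, 5, 6], [2, 4]].

So P = [[1, 3, 5, 6], [2, 4]], Q = [[1, 3, 4, 5], [2, 6]].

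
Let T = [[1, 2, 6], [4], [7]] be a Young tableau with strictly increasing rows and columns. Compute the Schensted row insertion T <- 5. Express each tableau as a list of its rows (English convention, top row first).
In row 1, 5 replaces 6 (the leftmost entry greater than 5); 6 is bumped to row 2. 6 is appended to row 2. The new tableau is [[1, 2, 5], [4, 6], [7]].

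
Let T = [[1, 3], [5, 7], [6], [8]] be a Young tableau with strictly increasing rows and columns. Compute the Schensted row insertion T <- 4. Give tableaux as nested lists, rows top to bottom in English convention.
4 is larger than every entry of row 1, so it is appended to row 1. The new tableau is [[1, 3, 4], [5, 7], [6], [8]].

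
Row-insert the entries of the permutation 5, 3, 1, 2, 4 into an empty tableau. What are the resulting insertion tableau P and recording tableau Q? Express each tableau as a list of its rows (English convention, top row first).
Insert each entry of the permutation into P by Schensted row insertion, recording in Q the position of each new cell.

Insert 5: appended to row 1. P = [[5]], Q = [[1]].
Insert 3: 3 bumps 5 from row 1; 5 starts row 2. P = [[3], [5]], Q = [[1], [2]].
Insert 1: 1 bumps 3 from row 1; 3 bumps 5 from row 2; 5 starts row 3. P = [[1], [3], [5]], Q = [[1], [2], [3]].
Insert 2: appended to row 1. P = [[1, 2], [3], [5]], Q = [[1, 4], [2], [3]].
Insert 4: appended to row 1. P = [[1, 2, 4], [3], [5]], Q = [[1, 4, 5], [2], [3]].

So P = [[1, 2, 4], [3], [5]], Q = [[1, 4, 5], [2], [3]].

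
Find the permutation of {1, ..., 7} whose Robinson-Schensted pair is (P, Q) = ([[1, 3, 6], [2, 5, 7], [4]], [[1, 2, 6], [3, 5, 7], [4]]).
Reverse the RSK construction: for i from n down to 1, find the cell of Q containing i, remove the entry at that cell from P, and reverse-bump it up through P; the value ejected from row 1 is w(i).

Step i=7: Q has 7 at row 2, column 3; remove 7 from row 2 of P and reverse-bump: 7 enters row 1 and ejects 6. So w(7) = 6. P is now [[1, 3, 7], [2, 5], [4]].
Step i=6: Q has 6 at row 1, column 3; remove that cell from P, ejecting 7. So w(6) = 7. P is now [[1, 3], [2, 5], [4]].
Step i=5: Q has 5 at row 2, column 2; remove 5 from row 2 of P and reverse-bump: 5 enters row 1 and ejects 3. So w(5) = 3. P is now [[1, 5], [2], [4]].
Step i=4: Q has 4 at row 3, column 1; remove 4 from row 3 of P and reverse-bump: 4 enters row 2 and ejects 2; 2 enters row 1 and ejects 1. So w(4) = 1. P is now [[2, 5], [4]].
Step i=3: Q has 3 at row 2, column 1; remove 4 from row 2 of P and reverse-bump: 4 enters row 1 and ejects 2. So w(3) = 2. P is now [[4, 5]].
Step i=2: Q has 2 at row 1, column 2; remove that cell from P, ejecting 5. So w(2) = 5. P is now [[4]].
Step i=1: Q has 1 at row 1, column 1; remove that cell from P, ejecting 4. So w(1) = 4. P is now [].

So w = 4 5 2 1 3 7 6.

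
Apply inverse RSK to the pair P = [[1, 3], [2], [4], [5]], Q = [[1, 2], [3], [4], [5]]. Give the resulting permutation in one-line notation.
Reverse the RSK construction: for i from n down to 1, find the cell of Q containing i, remove the entry at that cell from P, and reverse-bump it up through P; the value ejected from row 1 is w(i).

Step i=5: Q has 5 at row 4, column 1; remove 5 from row 4 of P and reverse-bump: 5 enters row 3 and ejects 4; 4 enters row 2 and ejects 2; 2 enters row 1 and ejects 1. So w(5) = 1. P is now [[2, 3], [4], [5]].
Step i=4: Q has 4 at row 3, column 1; remove 5 from row 3 of P and reverse-bump: 5 enters row 2 and ejects 4; 4 enters row 1 and ejects 3. So w(4) = 3. P is now [[2, 4], [5]].
Step i=3: Q has 3 at row 2, column 1; remove 5 from row 2 of P and reverse-bump: 5 enters row 1 and ejects 4. So w(3) = 4. P is now [[2, 5]].
Step i=2: Q has 2 at row 1, column 2; remove that cell from P, ejecting 5. So w(2) = 5. P is now [[2]].
Step i=1: Q has 1 at row 1, column 1; remove that cell from P, ejecting 2. So w(1) = 2. P is now [].

So w = 2 5 4 3 1.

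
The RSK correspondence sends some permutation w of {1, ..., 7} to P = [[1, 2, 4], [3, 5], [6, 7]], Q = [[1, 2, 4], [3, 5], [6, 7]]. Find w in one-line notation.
1 6 3 7 5 2 4

Reverse the RSK construction: for i from n down to 1, find the cell of Q containing i, remove the entry at that cell from P, and reverse-bump it up through P; the value ejected from row 1 is w(i).

Step i=7: Q has 7 at row 3, column 2; remove 7 from row 3 of P and reverse-bump: 7 enters row 2 and ejects 5; 5 enters row 1 and ejects 4. So w(7) = 4. P is now [[1, 2, 5], [3, 7], [6]].
Step i=6: Q has 6 at row 3, column 1; remove 6 from row 3 of P and reverse-bump: 6 enters row 2 and ejects 3; 3 enters row 1 and ejects 2. So w(6) = 2. P is now [[1, 3, 5], [6, 7]].
Step i=5: Q has 5 at row 2, column 2; remove 7 from row 2 of P and reverse-bump: 7 enters row 1 and ejects 5. So w(5) = 5. P is now [[1, 3, 7], [6]].
Step i=4: Q has 4 at row 1, column 3; remove that cell from P, ejecting 7. So w(4) = 7. P is now [[1, 3], [6]].
Step i=3: Q has 3 at row 2, column 1; remove 6 from row 2 of P and reverse-bump: 6 enters row 1 and ejects 3. So w(3) = 3. P is now [[1, 6]].
Step i=2: Q has 2 at row 1, column 2; remove that cell from P, ejecting 6. So w(2) = 6. P is now [[1]].
Step i=1: Q has 1 at row 1, column 1; remove that cell from P, ejecting 1. So w(1) = 1. P is now [].

So w = 1 6 3 7 5 2 4.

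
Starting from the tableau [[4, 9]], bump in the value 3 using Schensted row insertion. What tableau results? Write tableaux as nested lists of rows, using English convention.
In row 1, 3 replaces 4 (the leftmost entry greater than 3); 4 is bumped to row 2. 4 starts a new row 2. The new tableau is [[3, 9], [4]].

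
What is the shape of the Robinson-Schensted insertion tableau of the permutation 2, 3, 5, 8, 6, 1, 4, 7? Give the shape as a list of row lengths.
[5, 2, 1]

RSK row insertion gives P = [[1, 3, 4, 6, 7], [2, 5], [8]], which has shape [5, 2, 1].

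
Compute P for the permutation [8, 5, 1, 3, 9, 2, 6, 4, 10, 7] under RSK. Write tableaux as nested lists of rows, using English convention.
P = [[1, 2, 4, 7], [3, 6, 10], [5, 9], [8]]

Insert 8: appended to row 1. P = [[8]].
Insert 5: 5 bumps 8 from row 1; 8 starts row 2. P = [[5], [8]].
Insert 1: 1 bumps 5 from row 1; 5 bumps 8 from row 2; 8 starts row 3. P = [[1], [5], [8]].
Insert 3: appended to row 1. P = [[1, 3], [5], [8]].
Insert 9: appended to row 1. P = [[1, 3, 9], [5], [8]].
Insert 2: 2 bumps 3 from row 1; 3 bumps 5 from row 2; 5 bumps 8 from row 3; 8 starts row 4. P = [[1, 2, 9], [3], [5], [8]].
Insert 6: 6 bumps 9 from row 1; 9 appends to row 2. P = [[1, 2, 6], [3, 9], [5], [8]].
Insert 4: 4 bumps 6 from row 1; 6 bumps 9 from row 2; 9 appends to row 3. P = [[1, 2, 4], [3, 6], [5, 9], [8]].
Insert 10: appended to row 1. P = [[1, 2, 4, 10], [3, 6], [5, 9], [8]].
Insert 7: 7 bumps 10 from row 1; 10 appends to row 2. P = [[1, 2, 4, 7], [3, 6, 10], [5, 9], [8]].

So P = [[1, 2, 4, 7], [3, 6, 10], [5, 9], [8]].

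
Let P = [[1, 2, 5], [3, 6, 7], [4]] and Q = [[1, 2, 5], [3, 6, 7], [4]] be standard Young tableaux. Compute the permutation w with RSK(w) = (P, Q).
4 6 3 1 7 2 5

Reverse the RSK construction: for i from n down to 1, find the cell of Q containing i, remove the entry at that cell from P, and reverse-bump it up through P; the value ejected from row 1 is w(i).

Step i=7: Q has 7 at row 2, column 3; remove 7 from row 2 of P and reverse-bump: 7 enters row 1 and ejects 5. So w(7) = 5. P is now [[1, 2, 7], [3, 6], [4]].
Step i=6: Q has 6 at row 2, column 2; remove 6 from row 2 of P and reverse-bump: 6 enters row 1 and ejects 2. So w(6) = 2. P is now [[1, 6, 7], [3], [4]].
Step i=5: Q has 5 at row 1, column 3; remove that cell from P, ejecting 7. So w(5) = 7. P is now [[1, 6], [3], [4]].
Step i=4: Q has 4 at row 3, column 1; remove 4 from row 3 of P and reverse-bump: 4 enters row 2 and ejects 3; 3 enters row 1 and ejects 1. So w(4) = 1. P is now [[3, 6], [4]].
Step i=3: Q has 3 at row 2, column 1; remove 4 from row 2 of P and reverse-bump: 4 enters row 1 and ejects 3. So w(3) = 3. P is now [[4, 6]].
Step i=2: Q has 2 at row 1, column 2; remove that cell from P, ejecting 6. So w(2) = 6. P is now [[4]].
Step i=1: Q has 1 at row 1, column 1; remove that cell from P, ejecting 4. So w(1) = 4. P is now [].

So w = 4 6 3 1 7 2 5.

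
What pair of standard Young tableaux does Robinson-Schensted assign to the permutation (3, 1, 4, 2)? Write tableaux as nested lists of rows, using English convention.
P = [[1, 2], [3, 4]], Q = [[1, 3], [2, 4]]

Insert each entry of the permutation into P by Schensted row insertion, recording in Q the position of each new cell.

Insert 3: appended to row 1. P = [[3]].
Insert 1: 1 bumps 3 from row 1; 3 starts row 2. P = [[1], [3]].
Insert 4: appended to row 1. P = [[1, 4], [3]].
Insert 2: 2 bumps 4 from row 1; 4 appends to row 2. P = [[1, 2], [3, 4]].

So P = [[1, 2], [3, 4]], Q = [[1, 3], [2, 4]].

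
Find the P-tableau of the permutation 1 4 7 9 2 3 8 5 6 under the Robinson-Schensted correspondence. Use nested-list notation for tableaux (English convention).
P = [[1, 2, 3, 5, 6], [4, 7, 8], [9]]

Insert 1: appended to row 1. P = [[1]].
Insert 4: appended to row 1. P = [[1, 4]].
Insert 7: appended to row 1. P = [[1, 4, 7]].
Insert 9: appended to row 1. P = [[1, 4, 7, 9]].
Insert 2: 2 bumps 4 from row 1; 4 starts row 2. P = [[1, 2, 7, 9], [4]].
Insert 3: 3 bumps 7 from row 1; 7 appends to row 2. P = [[1, 2, 3, 9], [4, 7]].
Insert 8: 8 bumps 9 from row 1; 9 appends to row 2. P = [[1, 2, 3, 8], [4, 7, 9]].
Insert 5: 5 bumps 8 from row 1; 8 bumps 9 from row 2; 9 starts row 3. P = [[1, 2, 3, 5], [4, 7, 8], [9]].
Insert 6: appended to row 1. P = [[1, 2, 3, 5, 6], [4, 7, 8], [9]].

So P = [[1, 2, 3, 5, 6], [4, 7, 8], [9]].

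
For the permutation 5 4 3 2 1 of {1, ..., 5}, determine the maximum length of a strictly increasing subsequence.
1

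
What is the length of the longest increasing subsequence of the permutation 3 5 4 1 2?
2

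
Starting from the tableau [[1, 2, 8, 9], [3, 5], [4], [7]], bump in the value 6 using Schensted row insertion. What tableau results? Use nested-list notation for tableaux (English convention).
In row 1, 6 replaces 8 (the leftmost entry greater than 6); 8 is bumped to row 2. 8 is appended to row 2. The new tableau is [[1, 2, 6, 9], [3, 5, 8], [4], [7]].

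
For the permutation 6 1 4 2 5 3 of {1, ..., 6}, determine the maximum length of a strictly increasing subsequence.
3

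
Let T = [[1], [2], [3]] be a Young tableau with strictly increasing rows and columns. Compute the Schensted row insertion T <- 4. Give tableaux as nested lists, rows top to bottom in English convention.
[[1, 4], [2], [3]]

4 is larger than every entry of row 1, so it is appended to row 1. The new tableau is [[1, 4], [2], [3]].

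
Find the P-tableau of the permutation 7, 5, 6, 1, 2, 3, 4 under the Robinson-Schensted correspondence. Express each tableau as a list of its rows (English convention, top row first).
Insert 7: appended to row 1. P = [[7]].
Insert 5: 5 bumps 7 from row 1; 7 starts row 2. P = [[5], [7]].
Insert 6: appended to row 1. P = [[5, 6], [7]].
Insert 1: 1 bumps 5 from row 1; 5 bumps 7 from row 2; 7 starts row 3. P = [[1, 6], [5], [7]].
Insert 2: 2 bumps 6 from row 1; 6 appends to row 2. P = [[1, 2], [5, 6], [7]].
Insert 3: appended to row 1. P = [[1, 2, 3], [5, 6], [7]].
Insert 4: appended to row 1. P = [[1, 2, 3, 4], [5, 6], [7]].

So P = [[1, 2, 3, 4], [5, 6], [7]].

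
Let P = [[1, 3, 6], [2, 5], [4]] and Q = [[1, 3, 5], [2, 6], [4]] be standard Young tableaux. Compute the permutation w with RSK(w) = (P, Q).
4 2 5 1 6 3

Reverse the RSK construction: for i from n down to 1, find the cell of Q containing i, remove the entry at that cell from P, and reverse-bump it up through P; the value ejected from row 1 is w(i).

Step i=6: Q has 6 at row 2, column 2; remove 5 from row 2 of P and reverse-bump: 5 enters row 1 and ejects 3. So w(6) = 3. P is now [[1, 5, 6], [2], [4]].
Step i=5: Q has 5 at row 1, column 3; remove that cell from P, ejecting 6. So w(5) = 6. P is now [[1, 5], [2], [4]].
Step i=4: Q has 4 at row 3, column 1; remove 4 from row 3 of P and reverse-bump: 4 enters row 2 and ejects 2; 2 enters row 1 and ejects 1. So w(4) = 1. P is now [[2, 5], [4]].
Step i=3: Q has 3 at row 1, column 2; remove that cell from P, ejecting 5. So w(3) = 5. P is now [[2], [4]].
Step i=2: Q has 2 at row 2, column 1; remove 4 from row 2 of P and reverse-bump: 4 enters row 1 and ejects 2. So w(2) = 2. P is now [[4]].
Step i=1: Q has 1 at row 1, column 1; remove that cell from P, ejecting 4. So w(1) = 4. P is now [].

So w = 4 2 5 1 6 3.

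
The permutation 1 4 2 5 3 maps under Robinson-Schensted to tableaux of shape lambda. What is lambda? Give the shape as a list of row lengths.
Row-insert each entry into an empty tableau.

After inserting 1: P = [[1]].
After inserting 4: P = [[1, 4]].
After inserting 2: P = [[1, 2], [4]].
After inserting 5: P = [[1, 2, 5], [4]].
After inserting 3: P = [[1, 2, 3], [4, 5]].

The final insertion tableau P = [[1, 2, 3], [4, 5]] has shape [3, 2].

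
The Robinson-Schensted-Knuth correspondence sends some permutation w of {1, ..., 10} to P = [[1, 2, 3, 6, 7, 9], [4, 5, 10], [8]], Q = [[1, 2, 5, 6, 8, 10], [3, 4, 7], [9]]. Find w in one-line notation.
4 8 1 2 5 10 6 7 3 9

Reverse the RSK construction: for i from n down to 1, find the cell of Q containing i, remove the entry at that cell from P, and reverse-bump it up through P; the value ejected from row 1 is w(i).

Step i=10: Q has 10 at row 1, column 6; remove that cell from P, ejecting 9. So w(10) = 9. P is now [[1, 2, 3, 6, 7], [4, 5, 10], [8]].
Step i=9: Q has 9 at row 3, column 1; remove 8 from row 3 of P and reverse-bump: 8 enters row 2 and ejects 5; 5 enters row 1 and ejects 3. So w(9) = 3. P is now [[1, 2, 5, 6, 7], [4, 8, 10]].
Step i=8: Q has 8 at row 1, column 5; remove that cell from P, ejecting 7. So w(8) = 7. P is now [[1, 2, 5, 6], [4, 8, 10]].
Step i=7: Q has 7 at row 2, column 3; remove 10 from row 2 of P and reverse-bump: 10 enters row 1 and ejects 6. So w(7) = 6. P is now [[1, 2, 5, 10], [4, 8]].
Step i=6: Q has 6 at row 1, column 4; remove that cell from P, ejecting 10. So w(6) = 10. P is now [[1, 2, 5], [4, 8]].
Step i=5: Q has 5 at row 1, column 3; remove that cell from P, ejecting 5. So w(5) = 5. P is now [[1, 2], [4, 8]].
Step i=4: Q has 4 at row 2, column 2; remove 8 from row 2 of P and reverse-bump: 8 enters row 1 and ejects 2. So w(4) = 2. P is now [[1, 8], [4]].
Step i=3: Q has 3 at row 2, column 1; remove 4 from row 2 of P and reverse-bump: 4 enters row 1 and ejects 1. So w(3) = 1. P is now [[4, 8]].
Step i=2: Q has 2 at row 1, column 2; remove that cell from P, ejecting 8. So w(2) = 8. P is now [[4]].
Step i=1: Q has 1 at row 1, column 1; remove that cell from P, ejecting 4. So w(1) = 4. P is now [].

So w = 4 8 1 2 5 10 6 7 3 9.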